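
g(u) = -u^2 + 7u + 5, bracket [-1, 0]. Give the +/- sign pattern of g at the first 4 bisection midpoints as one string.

m = -0.5, g(m) = 1.25 (+); new bracket [-1, -0.5]
m = -0.75, g(m) = -0.8125 (−); new bracket [-0.75, -0.5]
m = -0.625, g(m) = 0.234375 (+); new bracket [-0.75, -0.625]
m = -0.6875, g(m) = -0.2852 (−); new bracket [-0.6875, -0.625]

+-+-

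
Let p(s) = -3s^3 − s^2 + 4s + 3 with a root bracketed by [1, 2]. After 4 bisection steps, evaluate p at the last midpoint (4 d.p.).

-0.2556

m = 1.5, p(m) = -3.375 (−); new bracket [1, 1.5]
m = 1.25, p(m) = 0.578125 (+); new bracket [1.25, 1.5]
m = 1.375, p(m) = -1.189453 (−); new bracket [1.25, 1.375]
m = 1.3125, p(m) = -0.2556 (−); new bracket [1.25, 1.3125]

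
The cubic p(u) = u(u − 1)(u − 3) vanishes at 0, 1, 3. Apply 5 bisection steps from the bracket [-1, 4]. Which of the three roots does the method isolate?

3

m = 1.5, p(m) = -1.125 (−); new bracket [1.5, 4]
m = 2.75, p(m) = -1.203125 (−); new bracket [2.75, 4]
m = 3.375, p(m) = 3.005859 (+); new bracket [2.75, 3.375]
m = 3.0625, p(m) = 0.3948 (+); new bracket [2.75, 3.0625]
m = 2.90625, p(m) = -0.5194 (−); new bracket [2.90625, 3.0625]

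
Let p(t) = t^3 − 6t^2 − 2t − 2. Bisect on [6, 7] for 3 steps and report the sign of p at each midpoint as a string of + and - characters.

midpoint 6.5: p = 6.125 > 0 → [6, 6.5]
midpoint 6.25: p = -4.734375 < 0 → [6.25, 6.5]
midpoint 6.375: p = 0.490234 > 0 → [6.25, 6.375]

+-+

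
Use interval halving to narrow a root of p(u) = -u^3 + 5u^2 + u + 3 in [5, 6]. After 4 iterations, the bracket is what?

midpoint 5.5: p = -6.625 < 0 → [5, 5.5]
midpoint 5.25: p = 1.359375 > 0 → [5.25, 5.5]
midpoint 5.375: p = -2.458984 < 0 → [5.25, 5.375]
midpoint 5.3125: p = -0.5071 < 0 → [5.25, 5.3125]

[5.25, 5.3125]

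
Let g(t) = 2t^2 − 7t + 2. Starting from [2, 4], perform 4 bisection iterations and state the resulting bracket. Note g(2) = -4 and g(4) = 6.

[3.125, 3.25]

midpoint 3: g = -1 < 0 → [3, 4]
midpoint 3.5: g = 2 > 0 → [3, 3.5]
midpoint 3.25: g = 0.375 > 0 → [3, 3.25]
midpoint 3.125: g = -0.3438 < 0 → [3.125, 3.25]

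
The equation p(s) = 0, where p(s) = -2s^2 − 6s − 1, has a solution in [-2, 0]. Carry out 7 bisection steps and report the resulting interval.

[-0.1875, -0.171875]

p(-1) = 3 > 0, so the root lies in [-1, 0]
p(-0.5) = 1.5 > 0, so the root lies in [-0.5, 0]
p(-0.25) = 0.375 > 0, so the root lies in [-0.25, 0]
p(-0.125) = -0.2812 < 0, so the root lies in [-0.25, -0.125]
p(-0.1875) = 0.0547 > 0, so the root lies in [-0.1875, -0.125]
p(-0.15625) = -0.1113 < 0, so the root lies in [-0.1875, -0.15625]
p(-0.171875) = -0.0278 < 0, so the root lies in [-0.1875, -0.171875]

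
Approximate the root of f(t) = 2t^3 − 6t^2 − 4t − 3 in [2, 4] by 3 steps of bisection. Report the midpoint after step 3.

m = 3, f(m) = -15 (−); new bracket [3, 4]
m = 3.5, f(m) = -4.75 (−); new bracket [3.5, 4]
m = 3.75, f(m) = 3.09375 (+); new bracket [3.5, 3.75]

3.75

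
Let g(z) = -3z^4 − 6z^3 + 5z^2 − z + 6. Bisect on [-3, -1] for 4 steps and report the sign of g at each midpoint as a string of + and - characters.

++-+

z = -2 gives g = 28, positive; keep [-3, -2]
z = -2.5 gives g = 16.3125, positive; keep [-3, -2.5]
z = -2.75 gives g = -0.230469, negative; keep [-2.75, -2.5]
z = -2.625 gives g = 9.1633, positive; keep [-2.75, -2.625]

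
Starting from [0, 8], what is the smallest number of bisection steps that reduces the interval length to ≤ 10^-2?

Width after n steps is 8/2^n. Need 2^n ≥ 8/10^-2 = 800.
2^9 = 512 < 800 ≤ 2^10 = 1024, so n = 10.

10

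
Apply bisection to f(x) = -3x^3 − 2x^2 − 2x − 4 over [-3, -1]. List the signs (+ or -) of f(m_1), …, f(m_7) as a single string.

+++-+++

f(-2) = 16 > 0, so the root lies in [-2, -1]
f(-1.5) = 4.625 > 0, so the root lies in [-1.5, -1]
f(-1.25) = 1.234375 > 0, so the root lies in [-1.25, -1]
f(-1.125) = -0.0098 < 0, so the root lies in [-1.25, -1.125]
f(-1.1875) = 0.5784 > 0, so the root lies in [-1.1875, -1.125]
f(-1.15625) = 0.2761 > 0, so the root lies in [-1.15625, -1.125]
f(-1.140625) = 0.1311 > 0, so the root lies in [-1.140625, -1.125]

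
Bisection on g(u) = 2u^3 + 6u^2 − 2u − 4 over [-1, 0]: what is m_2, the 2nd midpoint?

g(-0.5) = -1.75 < 0, so the root lies in [-1, -0.5]
g(-0.75) = 0.03125 > 0, so the root lies in [-0.75, -0.5]

-0.75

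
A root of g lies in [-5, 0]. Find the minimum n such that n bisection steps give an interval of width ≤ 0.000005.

20

Width after n steps is 5/2^n. Need 2^n ≥ 5/0.000005 = 1000000.
2^19 = 524288 < 1000000 ≤ 2^20 = 1048576, so n = 20.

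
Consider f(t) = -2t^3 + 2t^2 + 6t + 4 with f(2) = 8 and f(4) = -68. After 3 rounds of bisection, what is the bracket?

[2.5, 2.75]

midpoint 3: f = -14 < 0 → [2, 3]
midpoint 2.5: f = 0.25 > 0 → [2.5, 3]
midpoint 2.75: f = -5.96875 < 0 → [2.5, 2.75]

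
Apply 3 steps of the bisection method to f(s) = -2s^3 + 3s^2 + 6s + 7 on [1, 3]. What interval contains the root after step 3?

[2.75, 3]

s = 2 gives f = 15, positive; keep [2, 3]
s = 2.5 gives f = 9.5, positive; keep [2.5, 3]
s = 2.75 gives f = 4.59375, positive; keep [2.75, 3]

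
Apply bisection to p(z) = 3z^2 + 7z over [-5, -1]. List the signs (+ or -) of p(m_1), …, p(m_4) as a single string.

+-+-

p(-3) = 6 > 0, so the root lies in [-3, -1]
p(-2) = -2 < 0, so the root lies in [-3, -2]
p(-2.5) = 1.25 > 0, so the root lies in [-2.5, -2]
p(-2.25) = -0.5625 < 0, so the root lies in [-2.5, -2.25]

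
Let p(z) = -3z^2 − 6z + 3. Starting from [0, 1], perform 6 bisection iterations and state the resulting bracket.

[0.40625, 0.421875]

midpoint 0.5: p = -0.75 < 0 → [0, 0.5]
midpoint 0.25: p = 1.3125 > 0 → [0.25, 0.5]
midpoint 0.375: p = 0.328125 > 0 → [0.375, 0.5]
midpoint 0.4375: p = -0.1992 < 0 → [0.375, 0.4375]
midpoint 0.40625: p = 0.0674 > 0 → [0.40625, 0.4375]
midpoint 0.421875: p = -0.0652 < 0 → [0.40625, 0.421875]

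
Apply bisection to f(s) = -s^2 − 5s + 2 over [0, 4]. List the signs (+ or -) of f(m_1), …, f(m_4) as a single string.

s = 2 gives f = -12, negative; keep [0, 2]
s = 1 gives f = -4, negative; keep [0, 1]
s = 0.5 gives f = -0.75, negative; keep [0, 0.5]
s = 0.25 gives f = 0.6875, positive; keep [0.25, 0.5]

---+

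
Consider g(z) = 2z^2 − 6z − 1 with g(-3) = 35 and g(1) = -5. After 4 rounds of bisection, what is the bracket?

[-0.25, 0]

m = -1, g(m) = 7 (+); new bracket [-1, 1]
m = 0, g(m) = -1 (−); new bracket [-1, 0]
m = -0.5, g(m) = 2.5 (+); new bracket [-0.5, 0]
m = -0.25, g(m) = 0.625 (+); new bracket [-0.25, 0]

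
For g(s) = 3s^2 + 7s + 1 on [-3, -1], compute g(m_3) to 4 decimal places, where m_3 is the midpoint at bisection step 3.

0.4375

midpoint -2: g = -1 < 0 → [-3, -2]
midpoint -2.5: g = 2.25 > 0 → [-2.5, -2]
midpoint -2.25: g = 0.4375 > 0 → [-2.25, -2]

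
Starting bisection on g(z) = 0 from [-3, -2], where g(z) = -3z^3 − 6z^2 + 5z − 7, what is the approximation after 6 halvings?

m = -2.5, g(m) = -10.125 (−); new bracket [-3, -2.5]
m = -2.75, g(m) = -3.734375 (−); new bracket [-3, -2.75]
m = -2.875, g(m) = 0.322266 (+); new bracket [-2.875, -2.75]
m = -2.8125, g(m) = -1.7815 (−); new bracket [-2.875, -2.8125]
m = -2.84375, g(m) = -0.7487 (−); new bracket [-2.875, -2.84375]
m = -2.859375, g(m) = -0.2181 (−); new bracket [-2.875, -2.859375]

-2.859375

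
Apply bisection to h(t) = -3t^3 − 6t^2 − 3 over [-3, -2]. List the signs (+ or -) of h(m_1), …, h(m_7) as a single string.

++--+-+

m = -2.5, h(m) = 6.375 (+); new bracket [-2.5, -2]
m = -2.25, h(m) = 0.796875 (+); new bracket [-2.25, -2]
m = -2.125, h(m) = -1.306641 (−); new bracket [-2.25, -2.125]
m = -2.1875, h(m) = -0.3083 (−); new bracket [-2.25, -2.1875]
m = -2.21875, h(m) = 0.2306 (+); new bracket [-2.21875, -2.1875]
m = -2.203125, h(m) = -0.0422 (−); new bracket [-2.21875, -2.203125]
m = -2.2109375, h(m) = 0.0933 (+); new bracket [-2.2109375, -2.203125]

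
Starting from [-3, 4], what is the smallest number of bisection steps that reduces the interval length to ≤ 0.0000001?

Width after n steps is 7/2^n. Need 2^n ≥ 7/0.0000001 = 70000000.
2^26 = 67108864 < 70000000 ≤ 2^27 = 134217728, so n = 27.

27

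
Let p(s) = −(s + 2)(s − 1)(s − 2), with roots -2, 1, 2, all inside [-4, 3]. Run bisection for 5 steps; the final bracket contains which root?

s = -0.5 gives p = -5.625, negative; keep [-4, -0.5]
s = -2.25 gives p = 3.453125, positive; keep [-2.25, -0.5]
s = -1.375 gives p = -5.009766, negative; keep [-2.25, -1.375]
s = -1.8125 gives p = -2.0105, negative; keep [-2.25, -1.8125]
s = -2.03125 gives p = 0.3819, positive; keep [-2.03125, -1.8125]

-2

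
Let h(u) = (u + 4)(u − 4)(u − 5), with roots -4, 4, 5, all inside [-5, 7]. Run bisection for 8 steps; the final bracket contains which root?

-4

midpoint 1: h = 60 > 0 → [-5, 1]
midpoint -2: h = 84 > 0 → [-5, -2]
midpoint -3.5: h = 31.875 > 0 → [-5, -3.5]
midpoint -4.25: h = -19.0781 < 0 → [-4.25, -3.5]
midpoint -3.875: h = 8.7363 > 0 → [-4.25, -3.875]
midpoint -4.0625: h = -4.5667 < 0 → [-4.0625, -3.875]
midpoint -3.96875: h = 2.2334 > 0 → [-4.0625, -3.96875]
midpoint -4.015625: h = -1.1292 < 0 → [-4.015625, -3.96875]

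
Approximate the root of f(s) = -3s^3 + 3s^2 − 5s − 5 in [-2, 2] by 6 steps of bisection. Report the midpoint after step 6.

-0.5625

f(0) = -5 < 0, so the root lies in [-2, 0]
f(-1) = 6 > 0, so the root lies in [-1, 0]
f(-0.5) = -1.375 < 0, so the root lies in [-1, -0.5]
f(-0.75) = 1.7031 > 0, so the root lies in [-0.75, -0.5]
f(-0.625) = 0.0293 > 0, so the root lies in [-0.625, -0.5]
f(-0.5625) = -0.7043 < 0, so the root lies in [-0.625, -0.5625]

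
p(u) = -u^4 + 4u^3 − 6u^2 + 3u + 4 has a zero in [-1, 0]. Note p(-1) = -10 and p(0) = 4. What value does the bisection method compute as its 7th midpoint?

-0.5390625

midpoint -0.5: p = 0.4375 > 0 → [-1, -0.5]
midpoint -0.75: p = -3.628906 < 0 → [-0.75, -0.5]
midpoint -0.625: p = -1.3479 < 0 → [-0.625, -0.5]
midpoint -0.5625: p = -0.398 < 0 → [-0.5625, -0.5]
midpoint -0.53125: p = 0.0335 > 0 → [-0.5625, -0.53125]
midpoint -0.546875: p = -0.1787 < 0 → [-0.546875, -0.53125]
midpoint -0.5390625: p = -0.0717 < 0 → [-0.5390625, -0.53125]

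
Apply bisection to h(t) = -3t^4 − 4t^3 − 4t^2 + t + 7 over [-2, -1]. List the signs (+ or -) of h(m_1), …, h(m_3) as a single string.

--+

t = -1.5 gives h = -5.1875, negative; keep [-1.5, -1]
t = -1.25 gives h = -0.011719, negative; keep [-1.25, -1]
t = -1.125 gives h = 1.702393, positive; keep [-1.25, -1.125]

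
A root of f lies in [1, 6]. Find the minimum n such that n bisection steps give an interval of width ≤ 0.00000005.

Width after n steps is 5/2^n. Need 2^n ≥ 5/0.00000005 = 100000000.
2^26 = 67108864 < 100000000 ≤ 2^27 = 134217728, so n = 27.

27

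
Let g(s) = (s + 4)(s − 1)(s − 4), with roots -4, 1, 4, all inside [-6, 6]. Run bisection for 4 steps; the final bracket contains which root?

-4

m = 0, g(m) = 16 (+); new bracket [-6, 0]
m = -3, g(m) = 28 (+); new bracket [-6, -3]
m = -4.5, g(m) = -23.375 (−); new bracket [-4.5, -3]
m = -3.75, g(m) = 9.2031 (+); new bracket [-4.5, -3.75]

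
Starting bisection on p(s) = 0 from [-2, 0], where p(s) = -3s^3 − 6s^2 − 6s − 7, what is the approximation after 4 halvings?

midpoint -1: p = -4 < 0 → [-2, -1]
midpoint -1.5: p = -1.375 < 0 → [-2, -1.5]
midpoint -1.75: p = 1.203125 > 0 → [-1.75, -1.5]
midpoint -1.625: p = -0.2207 < 0 → [-1.75, -1.625]

-1.625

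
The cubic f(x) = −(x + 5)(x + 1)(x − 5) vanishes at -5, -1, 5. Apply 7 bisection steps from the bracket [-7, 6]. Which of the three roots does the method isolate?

x = -0.5 gives f = 12.375, positive; keep [-0.5, 6]
x = 2.75 gives f = 65.390625, positive; keep [2.75, 6]
x = 4.375 gives f = 31.494141, positive; keep [4.375, 6]
x = 5.1875 gives f = -11.8191, negative; keep [4.375, 5.1875]
x = 4.78125 gives f = 12.3698, positive; keep [4.78125, 5.1875]
x = 4.984375 gives f = 0.9336, positive; keep [4.984375, 5.1875]
x = 5.0859375 gives f = -5.275, negative; keep [4.984375, 5.0859375]

5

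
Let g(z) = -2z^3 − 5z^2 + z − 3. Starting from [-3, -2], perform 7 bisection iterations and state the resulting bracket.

[-2.859375, -2.8515625]

z = -2.5 gives g = -5.5, negative; keep [-3, -2.5]
z = -2.75 gives g = -1.96875, negative; keep [-3, -2.75]
z = -2.875 gives g = 0.324219, positive; keep [-2.875, -2.75]
z = -2.8125 gives g = -0.8687, negative; keep [-2.875, -2.8125]
z = -2.84375 gives g = -0.284, negative; keep [-2.875, -2.84375]
z = -2.859375 gives g = 0.0171, positive; keep [-2.859375, -2.84375]
z = -2.8515625 gives g = -0.1342, negative; keep [-2.859375, -2.8515625]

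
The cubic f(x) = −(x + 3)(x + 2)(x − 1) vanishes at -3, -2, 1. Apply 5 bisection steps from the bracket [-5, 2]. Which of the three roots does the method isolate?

x = -1.5 gives f = 1.875, positive; keep [-1.5, 2]
x = 0.25 gives f = 5.484375, positive; keep [0.25, 2]
x = 1.125 gives f = -1.611328, negative; keep [0.25, 1.125]
x = 0.6875 gives f = 3.0969, positive; keep [0.6875, 1.125]
x = 0.90625 gives f = 1.0643, positive; keep [0.90625, 1.125]

1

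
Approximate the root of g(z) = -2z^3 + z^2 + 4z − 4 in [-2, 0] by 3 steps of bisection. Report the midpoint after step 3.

m = -1, g(m) = -5 (−); new bracket [-2, -1]
m = -1.5, g(m) = -1 (−); new bracket [-2, -1.5]
m = -1.75, g(m) = 2.78125 (+); new bracket [-1.75, -1.5]

-1.75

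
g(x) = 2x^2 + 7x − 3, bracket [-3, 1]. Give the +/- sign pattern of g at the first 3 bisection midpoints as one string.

--+

g(-1) = -8 < 0, so the root lies in [-1, 1]
g(0) = -3 < 0, so the root lies in [0, 1]
g(0.5) = 1 > 0, so the root lies in [0, 0.5]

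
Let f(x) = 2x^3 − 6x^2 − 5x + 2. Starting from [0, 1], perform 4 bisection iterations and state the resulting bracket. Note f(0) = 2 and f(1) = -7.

midpoint 0.5: f = -1.75 < 0 → [0, 0.5]
midpoint 0.25: f = 0.40625 > 0 → [0.25, 0.5]
midpoint 0.375: f = -0.613281 < 0 → [0.25, 0.375]
midpoint 0.3125: f = -0.0874 < 0 → [0.25, 0.3125]

[0.25, 0.3125]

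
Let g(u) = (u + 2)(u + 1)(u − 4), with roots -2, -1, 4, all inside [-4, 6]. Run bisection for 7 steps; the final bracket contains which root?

4

u = 1 gives g = -18, negative; keep [1, 6]
u = 3.5 gives g = -12.375, negative; keep [3.5, 6]
u = 4.75 gives g = 29.109375, positive; keep [3.5, 4.75]
u = 4.125 gives g = 3.9238, positive; keep [3.5, 4.125]
u = 3.8125 gives g = -5.2449, negative; keep [3.8125, 4.125]
u = 3.96875 gives g = -0.9268, negative; keep [3.96875, 4.125]
u = 4.046875 gives g = 1.4305, positive; keep [3.96875, 4.046875]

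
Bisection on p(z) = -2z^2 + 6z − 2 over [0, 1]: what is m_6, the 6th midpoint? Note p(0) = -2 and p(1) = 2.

m = 0.5, p(m) = 0.5 (+); new bracket [0, 0.5]
m = 0.25, p(m) = -0.625 (−); new bracket [0.25, 0.5]
m = 0.375, p(m) = -0.03125 (−); new bracket [0.375, 0.5]
m = 0.4375, p(m) = 0.2422 (+); new bracket [0.375, 0.4375]
m = 0.40625, p(m) = 0.1074 (+); new bracket [0.375, 0.40625]
m = 0.390625, p(m) = 0.0386 (+); new bracket [0.375, 0.390625]

0.390625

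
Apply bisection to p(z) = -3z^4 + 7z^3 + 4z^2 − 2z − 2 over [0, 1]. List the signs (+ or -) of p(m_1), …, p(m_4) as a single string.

-+-+

m = 0.5, p(m) = -1.3125 (−); new bracket [0.5, 1]
m = 0.75, p(m) = 0.753906 (+); new bracket [0.5, 0.75]
m = 0.625, p(m) = -0.436279 (−); new bracket [0.625, 0.75]
m = 0.6875, p(m) = 0.1201 (+); new bracket [0.625, 0.6875]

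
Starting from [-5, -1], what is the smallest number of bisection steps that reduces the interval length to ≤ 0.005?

Width after n steps is 4/2^n. Need 2^n ≥ 4/0.005 = 800.
2^9 = 512 < 800 ≤ 2^10 = 1024, so n = 10.

10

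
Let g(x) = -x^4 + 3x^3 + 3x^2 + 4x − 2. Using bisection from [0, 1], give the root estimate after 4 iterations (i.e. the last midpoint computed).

m = 0.5, g(m) = 1.0625 (+); new bracket [0, 0.5]
m = 0.25, g(m) = -0.769531 (−); new bracket [0.25, 0.5]
m = 0.375, g(m) = 0.060303 (+); new bracket [0.25, 0.375]
m = 0.3125, g(m) = -0.375 (−); new bracket [0.3125, 0.375]

0.3125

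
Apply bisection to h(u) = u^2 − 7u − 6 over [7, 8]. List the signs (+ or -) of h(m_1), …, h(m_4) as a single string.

--++

midpoint 7.5: h = -2.25 < 0 → [7.5, 8]
midpoint 7.75: h = -0.1875 < 0 → [7.75, 8]
midpoint 7.875: h = 0.890625 > 0 → [7.75, 7.875]
midpoint 7.8125: h = 0.3477 > 0 → [7.75, 7.8125]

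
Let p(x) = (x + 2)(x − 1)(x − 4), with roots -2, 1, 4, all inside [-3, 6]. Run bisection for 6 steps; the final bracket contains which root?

p(1.5) = -4.375 < 0, so the root lies in [1.5, 6]
p(3.75) = -3.953125 < 0, so the root lies in [3.75, 6]
p(4.875) = 23.310547 > 0, so the root lies in [3.75, 4.875]
p(4.3125) = 6.5344 > 0, so the root lies in [3.75, 4.3125]
p(4.03125) = 0.5713 > 0, so the root lies in [3.75, 4.03125]
p(3.890625) = -1.8624 < 0, so the root lies in [3.890625, 4.03125]

4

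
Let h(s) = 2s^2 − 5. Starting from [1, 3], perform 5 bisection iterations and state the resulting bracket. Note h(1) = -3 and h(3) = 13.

[1.5625, 1.625]

midpoint 2: h = 3 > 0 → [1, 2]
midpoint 1.5: h = -0.5 < 0 → [1.5, 2]
midpoint 1.75: h = 1.125 > 0 → [1.5, 1.75]
midpoint 1.625: h = 0.2812 > 0 → [1.5, 1.625]
midpoint 1.5625: h = -0.1172 < 0 → [1.5625, 1.625]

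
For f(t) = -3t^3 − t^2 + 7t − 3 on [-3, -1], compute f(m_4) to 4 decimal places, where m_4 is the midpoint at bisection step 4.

0.1348

midpoint -2: f = 3 > 0 → [-2, -1]
midpoint -1.5: f = -5.625 < 0 → [-2, -1.5]
midpoint -1.75: f = -2.234375 < 0 → [-2, -1.75]
midpoint -1.875: f = 0.1348 > 0 → [-1.875, -1.75]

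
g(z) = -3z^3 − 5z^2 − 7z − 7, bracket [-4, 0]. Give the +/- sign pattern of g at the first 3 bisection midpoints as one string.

z = -2 gives g = 11, positive; keep [-2, 0]
z = -1 gives g = -2, negative; keep [-2, -1]
z = -1.5 gives g = 2.375, positive; keep [-1.5, -1]

+-+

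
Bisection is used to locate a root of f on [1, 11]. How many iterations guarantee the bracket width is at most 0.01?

Width after n steps is 10/2^n. Need 2^n ≥ 10/0.01 = 1000.
2^9 = 512 < 1000 ≤ 2^10 = 1024, so n = 10.

10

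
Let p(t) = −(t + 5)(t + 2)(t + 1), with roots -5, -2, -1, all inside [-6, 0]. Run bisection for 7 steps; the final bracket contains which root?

-5

midpoint -3: p = -4 < 0 → [-6, -3]
midpoint -4.5: p = -4.375 < 0 → [-6, -4.5]
midpoint -5.25: p = 3.453125 > 0 → [-5.25, -4.5]
midpoint -4.875: p = -1.3926 < 0 → [-5.25, -4.875]
midpoint -5.0625: p = 0.7776 > 0 → [-5.0625, -4.875]
midpoint -4.96875: p = -0.3682 < 0 → [-5.0625, -4.96875]
midpoint -5.015625: p = 0.1892 > 0 → [-5.015625, -4.96875]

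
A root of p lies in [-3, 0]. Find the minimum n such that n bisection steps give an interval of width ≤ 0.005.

10

Width after n steps is 3/2^n. Need 2^n ≥ 3/0.005 = 600.
2^9 = 512 < 600 ≤ 2^10 = 1024, so n = 10.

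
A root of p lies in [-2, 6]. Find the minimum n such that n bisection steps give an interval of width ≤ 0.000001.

23

Width after n steps is 8/2^n. Need 2^n ≥ 8/0.000001 = 8000000.
2^22 = 4194304 < 8000000 ≤ 2^23 = 8388608, so n = 23.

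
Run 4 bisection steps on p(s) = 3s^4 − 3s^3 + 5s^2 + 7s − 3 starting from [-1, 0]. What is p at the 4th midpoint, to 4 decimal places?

-0.3786

s = -0.5 gives p = -4.6875, negative; keep [-1, -0.5]
s = -0.75 gives p = -3.222656, negative; keep [-1, -0.75]
s = -0.875 gives p = -1.528564, negative; keep [-1, -0.875]
s = -0.9375 gives p = -0.3786, negative; keep [-1, -0.9375]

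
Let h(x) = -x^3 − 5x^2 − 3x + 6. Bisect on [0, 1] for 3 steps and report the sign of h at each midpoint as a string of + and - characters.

++-

h(0.5) = 3.125 > 0, so the root lies in [0.5, 1]
h(0.75) = 0.515625 > 0, so the root lies in [0.75, 1]
h(0.875) = -1.123047 < 0, so the root lies in [0.75, 0.875]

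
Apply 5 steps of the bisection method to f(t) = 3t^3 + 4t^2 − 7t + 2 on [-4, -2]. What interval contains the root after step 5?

m = -3, f(m) = -22 (−); new bracket [-3, -2]
m = -2.5, f(m) = -2.375 (−); new bracket [-2.5, -2]
m = -2.25, f(m) = 3.828125 (+); new bracket [-2.5, -2.25]
m = -2.375, f(m) = 0.998 (+); new bracket [-2.5, -2.375]
m = -2.4375, f(m) = -0.6184 (−); new bracket [-2.4375, -2.375]

[-2.4375, -2.375]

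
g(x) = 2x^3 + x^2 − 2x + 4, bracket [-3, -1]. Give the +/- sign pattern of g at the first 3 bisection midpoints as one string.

-+-

x = -2 gives g = -4, negative; keep [-2, -1]
x = -1.5 gives g = 2.5, positive; keep [-2, -1.5]
x = -1.75 gives g = -0.15625, negative; keep [-1.75, -1.5]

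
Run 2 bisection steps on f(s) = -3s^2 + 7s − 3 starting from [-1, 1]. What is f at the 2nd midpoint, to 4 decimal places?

-0.2500

f(0) = -3 < 0, so the root lies in [0, 1]
f(0.5) = -0.25 < 0, so the root lies in [0.5, 1]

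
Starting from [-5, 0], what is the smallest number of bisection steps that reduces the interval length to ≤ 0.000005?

20

Width after n steps is 5/2^n. Need 2^n ≥ 5/0.000005 = 1000000.
2^19 = 524288 < 1000000 ≤ 2^20 = 1048576, so n = 20.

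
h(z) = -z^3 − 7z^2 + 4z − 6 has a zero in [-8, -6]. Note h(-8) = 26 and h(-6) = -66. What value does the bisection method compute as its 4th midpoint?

-7.625

midpoint -7: h = -34 < 0 → [-8, -7]
midpoint -7.5: h = -7.875 < 0 → [-8, -7.5]
midpoint -7.75: h = 8.046875 > 0 → [-7.75, -7.5]
midpoint -7.625: h = -0.1621 < 0 → [-7.75, -7.625]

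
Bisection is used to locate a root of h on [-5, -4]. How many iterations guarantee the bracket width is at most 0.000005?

Width after n steps is 1/2^n. Need 2^n ≥ 1/0.000005 = 200000.
2^17 = 131072 < 200000 ≤ 2^18 = 262144, so n = 18.

18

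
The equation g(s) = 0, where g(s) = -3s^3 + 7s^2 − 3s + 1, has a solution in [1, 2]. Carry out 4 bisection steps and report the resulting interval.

[1.875, 1.9375]

m = 1.5, g(m) = 2.125 (+); new bracket [1.5, 2]
m = 1.75, g(m) = 1.109375 (+); new bracket [1.75, 2]
m = 1.875, g(m) = 0.208984 (+); new bracket [1.875, 2]
m = 1.9375, g(m) = -0.3547 (−); new bracket [1.875, 1.9375]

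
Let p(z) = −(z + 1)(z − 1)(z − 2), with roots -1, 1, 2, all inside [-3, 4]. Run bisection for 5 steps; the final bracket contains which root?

-1

midpoint 0.5: p = -1.125 < 0 → [-3, 0.5]
midpoint -1.25: p = 1.828125 > 0 → [-1.25, 0.5]
midpoint -0.375: p = -2.041016 < 0 → [-1.25, -0.375]
midpoint -0.8125: p = -0.9558 < 0 → [-1.25, -0.8125]
midpoint -1.03125: p = 0.1924 > 0 → [-1.03125, -0.8125]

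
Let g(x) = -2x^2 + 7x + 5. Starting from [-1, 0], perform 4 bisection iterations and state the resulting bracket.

m = -0.5, g(m) = 1 (+); new bracket [-1, -0.5]
m = -0.75, g(m) = -1.375 (−); new bracket [-0.75, -0.5]
m = -0.625, g(m) = -0.15625 (−); new bracket [-0.625, -0.5]
m = -0.5625, g(m) = 0.4297 (+); new bracket [-0.625, -0.5625]

[-0.625, -0.5625]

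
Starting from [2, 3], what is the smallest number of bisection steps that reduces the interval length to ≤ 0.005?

Width after n steps is 1/2^n. Need 2^n ≥ 1/0.005 = 200.
2^7 = 128 < 200 ≤ 2^8 = 256, so n = 8.

8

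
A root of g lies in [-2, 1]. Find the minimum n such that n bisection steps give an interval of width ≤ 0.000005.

Width after n steps is 3/2^n. Need 2^n ≥ 3/0.000005 = 600000.
2^19 = 524288 < 600000 ≤ 2^20 = 1048576, so n = 20.

20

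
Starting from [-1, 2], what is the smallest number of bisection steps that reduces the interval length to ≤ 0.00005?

16

Width after n steps is 3/2^n. Need 2^n ≥ 3/0.00005 = 60000.
2^15 = 32768 < 60000 ≤ 2^16 = 65536, so n = 16.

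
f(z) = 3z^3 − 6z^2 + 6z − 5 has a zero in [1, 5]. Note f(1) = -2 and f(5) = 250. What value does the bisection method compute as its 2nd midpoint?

2

m = 3, f(m) = 40 (+); new bracket [1, 3]
m = 2, f(m) = 7 (+); new bracket [1, 2]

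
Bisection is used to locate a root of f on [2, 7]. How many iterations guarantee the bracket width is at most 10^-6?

Width after n steps is 5/2^n. Need 2^n ≥ 5/10^-6 = 5000000.
2^22 = 4194304 < 5000000 ≤ 2^23 = 8388608, so n = 23.

23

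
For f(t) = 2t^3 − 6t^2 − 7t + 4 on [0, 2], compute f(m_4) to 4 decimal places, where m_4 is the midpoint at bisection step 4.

t = 1 gives f = -7, negative; keep [0, 1]
t = 0.5 gives f = -0.75, negative; keep [0, 0.5]
t = 0.25 gives f = 1.90625, positive; keep [0.25, 0.5]
t = 0.375 gives f = 0.6367, positive; keep [0.375, 0.5]

0.6367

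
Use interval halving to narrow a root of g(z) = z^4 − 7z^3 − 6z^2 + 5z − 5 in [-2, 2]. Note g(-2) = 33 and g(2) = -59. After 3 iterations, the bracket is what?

midpoint 0: g = -5 < 0 → [-2, 0]
midpoint -1: g = -8 < 0 → [-2, -1]
midpoint -1.5: g = 2.6875 > 0 → [-1.5, -1]

[-1.5, -1]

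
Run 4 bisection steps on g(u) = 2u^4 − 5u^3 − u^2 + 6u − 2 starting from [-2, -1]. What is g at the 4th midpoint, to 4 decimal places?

m = -1.5, g(m) = 13.75 (+); new bracket [-1.5, -1]
m = -1.25, g(m) = 3.585938 (+); new bracket [-1.25, -1]
m = -1.125, g(m) = 0.307129 (+); new bracket [-1.125, -1]
m = -1.0625, g(m) = -0.9577 (−); new bracket [-1.125, -1.0625]

-0.9577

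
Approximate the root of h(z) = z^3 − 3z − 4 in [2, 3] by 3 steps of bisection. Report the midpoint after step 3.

midpoint 2.5: h = 4.125 > 0 → [2, 2.5]
midpoint 2.25: h = 0.640625 > 0 → [2, 2.25]
midpoint 2.125: h = -0.779297 < 0 → [2.125, 2.25]

2.125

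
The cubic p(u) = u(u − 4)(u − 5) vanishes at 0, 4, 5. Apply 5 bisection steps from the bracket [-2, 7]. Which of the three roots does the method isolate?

0

midpoint 2.5: p = 9.375 > 0 → [-2, 2.5]
midpoint 0.25: p = 4.453125 > 0 → [-2, 0.25]
midpoint -0.875: p = -25.060547 < 0 → [-0.875, 0.25]
midpoint -0.3125: p = -7.1594 < 0 → [-0.3125, 0.25]
midpoint -0.03125: p = -0.6338 < 0 → [-0.03125, 0.25]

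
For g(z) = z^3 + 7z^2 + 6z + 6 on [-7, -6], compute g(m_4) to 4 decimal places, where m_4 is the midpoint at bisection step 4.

g(-6.5) = -11.875 < 0, so the root lies in [-6.5, -6]
g(-6.25) = -2.203125 < 0, so the root lies in [-6.25, -6]
g(-6.125) = 2.076172 > 0, so the root lies in [-6.25, -6.125]
g(-6.1875) = -0.0183 < 0, so the root lies in [-6.1875, -6.125]

-0.0183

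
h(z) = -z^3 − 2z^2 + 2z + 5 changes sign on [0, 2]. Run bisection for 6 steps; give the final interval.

[1.5, 1.53125]

midpoint 1: h = 4 > 0 → [1, 2]
midpoint 1.5: h = 0.125 > 0 → [1.5, 2]
midpoint 1.75: h = -2.984375 < 0 → [1.5, 1.75]
midpoint 1.625: h = -1.3223 < 0 → [1.5, 1.625]
midpoint 1.5625: h = -0.5725 < 0 → [1.5, 1.5625]
midpoint 1.53125: h = -0.2173 < 0 → [1.5, 1.53125]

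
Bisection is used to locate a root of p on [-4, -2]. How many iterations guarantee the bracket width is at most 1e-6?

Width after n steps is 2/2^n. Need 2^n ≥ 2/1e-6 = 2000000.
2^20 = 1048576 < 2000000 ≤ 2^21 = 2097152, so n = 21.

21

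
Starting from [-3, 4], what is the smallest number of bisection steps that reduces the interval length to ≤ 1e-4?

Width after n steps is 7/2^n. Need 2^n ≥ 7/1e-4 = 70000.
2^16 = 65536 < 70000 ≤ 2^17 = 131072, so n = 17.

17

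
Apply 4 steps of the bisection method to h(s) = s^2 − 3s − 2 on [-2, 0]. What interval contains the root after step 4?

[-0.625, -0.5]

h(-1) = 2 > 0, so the root lies in [-1, 0]
h(-0.5) = -0.25 < 0, so the root lies in [-1, -0.5]
h(-0.75) = 0.8125 > 0, so the root lies in [-0.75, -0.5]
h(-0.625) = 0.2656 > 0, so the root lies in [-0.625, -0.5]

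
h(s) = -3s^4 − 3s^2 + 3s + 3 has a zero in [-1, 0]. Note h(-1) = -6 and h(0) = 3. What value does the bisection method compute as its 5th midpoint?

m = -0.5, h(m) = 0.5625 (+); new bracket [-1, -0.5]
m = -0.75, h(m) = -1.886719 (−); new bracket [-0.75, -0.5]
m = -0.625, h(m) = -0.504639 (−); new bracket [-0.625, -0.5]
m = -0.5625, h(m) = 0.0629 (+); new bracket [-0.625, -0.5625]
m = -0.59375, h(m) = -0.2117 (−); new bracket [-0.59375, -0.5625]

-0.59375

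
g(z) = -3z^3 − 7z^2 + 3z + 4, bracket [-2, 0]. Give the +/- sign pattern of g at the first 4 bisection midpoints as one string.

-+-+

g(-1) = -3 < 0, so the root lies in [-1, 0]
g(-0.5) = 1.125 > 0, so the root lies in [-1, -0.5]
g(-0.75) = -0.921875 < 0, so the root lies in [-0.75, -0.5]
g(-0.625) = 0.123 > 0, so the root lies in [-0.75, -0.625]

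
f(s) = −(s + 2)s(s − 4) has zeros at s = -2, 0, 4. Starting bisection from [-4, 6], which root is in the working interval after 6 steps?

4

s = 1 gives f = 9, positive; keep [1, 6]
s = 3.5 gives f = 9.625, positive; keep [3.5, 6]
s = 4.75 gives f = -24.046875, negative; keep [3.5, 4.75]
s = 4.125 gives f = -3.1582, negative; keep [3.5, 4.125]
s = 3.8125 gives f = 4.155, positive; keep [3.8125, 4.125]
s = 3.96875 gives f = 0.7403, positive; keep [3.96875, 4.125]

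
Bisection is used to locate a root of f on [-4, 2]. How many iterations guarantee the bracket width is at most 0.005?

11

Width after n steps is 6/2^n. Need 2^n ≥ 6/0.005 = 1200.
2^10 = 1024 < 1200 ≤ 2^11 = 2048, so n = 11.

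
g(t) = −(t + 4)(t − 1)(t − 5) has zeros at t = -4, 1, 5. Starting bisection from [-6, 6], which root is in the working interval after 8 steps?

midpoint 0: g = -20 < 0 → [-6, 0]
midpoint -3: g = -32 < 0 → [-6, -3]
midpoint -4.5: g = 26.125 > 0 → [-4.5, -3]
midpoint -3.75: g = -10.3906 < 0 → [-4.5, -3.75]
midpoint -4.125: g = 5.8457 > 0 → [-4.125, -3.75]
midpoint -3.9375: g = -2.7581 < 0 → [-4.125, -3.9375]
midpoint -4.03125: g = 1.42 > 0 → [-4.03125, -3.9375]
midpoint -3.984375: g = -0.6997 < 0 → [-4.03125, -3.984375]

-4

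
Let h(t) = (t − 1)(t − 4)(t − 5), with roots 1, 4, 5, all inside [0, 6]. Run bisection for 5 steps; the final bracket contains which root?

h(3) = 4 > 0, so the root lies in [0, 3]
h(1.5) = 4.375 > 0, so the root lies in [0, 1.5]
h(0.75) = -3.453125 < 0, so the root lies in [0.75, 1.5]
h(1.125) = 1.3926 > 0, so the root lies in [0.75, 1.125]
h(0.9375) = -0.7776 < 0, so the root lies in [0.9375, 1.125]

1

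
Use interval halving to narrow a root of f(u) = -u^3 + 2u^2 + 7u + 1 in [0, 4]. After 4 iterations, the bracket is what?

[3.75, 4]

f(2) = 15 > 0, so the root lies in [2, 4]
f(3) = 13 > 0, so the root lies in [3, 4]
f(3.5) = 7.125 > 0, so the root lies in [3.5, 4]
f(3.75) = 2.6406 > 0, so the root lies in [3.75, 4]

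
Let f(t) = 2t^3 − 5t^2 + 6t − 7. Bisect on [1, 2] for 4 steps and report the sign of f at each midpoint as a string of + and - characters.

m = 1.5, f(m) = -2.5 (−); new bracket [1.5, 2]
m = 1.75, f(m) = -1.09375 (−); new bracket [1.75, 2]
m = 1.875, f(m) = -0.144531 (−); new bracket [1.875, 2]
m = 1.9375, f(m) = 0.4019 (+); new bracket [1.875, 1.9375]

---+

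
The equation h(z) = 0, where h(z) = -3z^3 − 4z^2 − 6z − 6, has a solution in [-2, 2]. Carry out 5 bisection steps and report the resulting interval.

[-1.25, -1.125]

h(0) = -6 < 0, so the root lies in [-2, 0]
h(-1) = -1 < 0, so the root lies in [-2, -1]
h(-1.5) = 4.125 > 0, so the root lies in [-1.5, -1]
h(-1.25) = 1.1094 > 0, so the root lies in [-1.25, -1]
h(-1.125) = -0.041 < 0, so the root lies in [-1.25, -1.125]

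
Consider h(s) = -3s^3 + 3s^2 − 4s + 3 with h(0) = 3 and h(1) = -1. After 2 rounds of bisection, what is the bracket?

s = 0.5 gives h = 1.375, positive; keep [0.5, 1]
s = 0.75 gives h = 0.421875, positive; keep [0.75, 1]

[0.75, 1]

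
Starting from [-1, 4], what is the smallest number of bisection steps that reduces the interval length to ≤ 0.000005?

Width after n steps is 5/2^n. Need 2^n ≥ 5/0.000005 = 1000000.
2^19 = 524288 < 1000000 ≤ 2^20 = 1048576, so n = 20.

20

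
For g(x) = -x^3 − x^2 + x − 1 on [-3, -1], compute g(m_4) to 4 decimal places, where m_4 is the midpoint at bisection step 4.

g(-2) = 1 > 0, so the root lies in [-2, -1]
g(-1.5) = -1.375 < 0, so the root lies in [-2, -1.5]
g(-1.75) = -0.453125 < 0, so the root lies in [-2, -1.75]
g(-1.875) = 0.2012 > 0, so the root lies in [-1.875, -1.75]

0.2012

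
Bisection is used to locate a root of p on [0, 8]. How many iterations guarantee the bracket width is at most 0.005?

Width after n steps is 8/2^n. Need 2^n ≥ 8/0.005 = 1600.
2^10 = 1024 < 1600 ≤ 2^11 = 2048, so n = 11.

11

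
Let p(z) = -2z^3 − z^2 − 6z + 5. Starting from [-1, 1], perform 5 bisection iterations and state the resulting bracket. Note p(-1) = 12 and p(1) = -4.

m = 0, p(m) = 5 (+); new bracket [0, 1]
m = 0.5, p(m) = 1.5 (+); new bracket [0.5, 1]
m = 0.75, p(m) = -0.90625 (−); new bracket [0.5, 0.75]
m = 0.625, p(m) = 0.3711 (+); new bracket [0.625, 0.75]
m = 0.6875, p(m) = -0.2476 (−); new bracket [0.625, 0.6875]

[0.625, 0.6875]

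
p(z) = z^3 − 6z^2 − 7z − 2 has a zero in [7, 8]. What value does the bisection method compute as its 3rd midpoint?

7.125

m = 7.5, p(m) = 29.875 (+); new bracket [7, 7.5]
m = 7.25, p(m) = 12.953125 (+); new bracket [7, 7.25]
m = 7.125, p(m) = 5.236328 (+); new bracket [7, 7.125]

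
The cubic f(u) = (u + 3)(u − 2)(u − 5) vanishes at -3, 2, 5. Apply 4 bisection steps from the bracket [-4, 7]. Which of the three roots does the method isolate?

-3

f(1.5) = 7.875 > 0, so the root lies in [-4, 1.5]
f(-1.25) = 35.546875 > 0, so the root lies in [-4, -1.25]
f(-2.625) = 13.224609 > 0, so the root lies in [-4, -2.625]
f(-3.3125) = -13.8 < 0, so the root lies in [-3.3125, -2.625]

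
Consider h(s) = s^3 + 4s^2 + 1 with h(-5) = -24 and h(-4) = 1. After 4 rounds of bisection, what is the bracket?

h(-4.5) = -9.125 < 0, so the root lies in [-4.5, -4]
h(-4.25) = -3.515625 < 0, so the root lies in [-4.25, -4]
h(-4.125) = -1.126953 < 0, so the root lies in [-4.125, -4]
h(-4.0625) = -0.0315 < 0, so the root lies in [-4.0625, -4]

[-4.0625, -4]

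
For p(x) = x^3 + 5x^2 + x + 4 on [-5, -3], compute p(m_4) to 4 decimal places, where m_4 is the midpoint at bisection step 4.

midpoint -4: p = 16 > 0 → [-5, -4]
midpoint -4.5: p = 9.625 > 0 → [-5, -4.5]
midpoint -4.75: p = 4.890625 > 0 → [-5, -4.75]
midpoint -4.875: p = 2.0957 > 0 → [-5, -4.875]

2.0957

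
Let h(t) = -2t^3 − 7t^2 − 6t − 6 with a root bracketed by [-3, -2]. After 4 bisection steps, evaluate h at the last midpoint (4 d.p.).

t = -2.5 gives h = -3.5, negative; keep [-3, -2.5]
t = -2.75 gives h = -0.84375, negative; keep [-3, -2.75]
t = -2.875 gives h = 0.917969, positive; keep [-2.875, -2.75]
t = -2.8125 gives h = -0.0015, negative; keep [-2.875, -2.8125]

-0.0015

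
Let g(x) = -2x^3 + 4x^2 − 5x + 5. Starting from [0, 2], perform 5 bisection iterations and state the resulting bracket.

g(1) = 2 > 0, so the root lies in [1, 2]
g(1.5) = -0.25 < 0, so the root lies in [1, 1.5]
g(1.25) = 1.09375 > 0, so the root lies in [1.25, 1.5]
g(1.375) = 0.4883 > 0, so the root lies in [1.375, 1.5]
g(1.4375) = 0.1372 > 0, so the root lies in [1.4375, 1.5]

[1.4375, 1.5]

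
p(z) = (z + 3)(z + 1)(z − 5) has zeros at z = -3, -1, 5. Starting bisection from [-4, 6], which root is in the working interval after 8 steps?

5

z = 1 gives p = -32, negative; keep [1, 6]
z = 3.5 gives p = -43.875, negative; keep [3.5, 6]
z = 4.75 gives p = -11.140625, negative; keep [4.75, 6]
z = 5.375 gives p = 20.0215, positive; keep [4.75, 5.375]
z = 5.0625 gives p = 3.0549, positive; keep [4.75, 5.0625]
z = 4.90625 gives p = -4.3778, negative; keep [4.90625, 5.0625]
z = 4.984375 gives p = -0.7466, negative; keep [4.984375, 5.0625]
z = 5.0234375 gives p = 1.1327, positive; keep [4.984375, 5.0234375]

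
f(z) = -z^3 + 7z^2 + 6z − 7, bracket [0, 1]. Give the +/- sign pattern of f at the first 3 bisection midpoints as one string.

-+-

m = 0.5, f(m) = -2.375 (−); new bracket [0.5, 1]
m = 0.75, f(m) = 1.015625 (+); new bracket [0.5, 0.75]
m = 0.625, f(m) = -0.759766 (−); new bracket [0.625, 0.75]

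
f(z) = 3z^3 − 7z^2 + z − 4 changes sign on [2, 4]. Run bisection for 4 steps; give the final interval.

[2.375, 2.5]

m = 3, f(m) = 17 (+); new bracket [2, 3]
m = 2.5, f(m) = 1.625 (+); new bracket [2, 2.5]
m = 2.25, f(m) = -3.015625 (−); new bracket [2.25, 2.5]
m = 2.375, f(m) = -0.9199 (−); new bracket [2.375, 2.5]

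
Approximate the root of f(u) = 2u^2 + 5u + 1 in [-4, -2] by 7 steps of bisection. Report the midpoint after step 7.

f(-3) = 4 > 0, so the root lies in [-3, -2]
f(-2.5) = 1 > 0, so the root lies in [-2.5, -2]
f(-2.25) = -0.125 < 0, so the root lies in [-2.5, -2.25]
f(-2.375) = 0.4062 > 0, so the root lies in [-2.375, -2.25]
f(-2.3125) = 0.1328 > 0, so the root lies in [-2.3125, -2.25]
f(-2.28125) = 0.002 > 0, so the root lies in [-2.28125, -2.25]
f(-2.265625) = -0.062 < 0, so the root lies in [-2.28125, -2.265625]

-2.265625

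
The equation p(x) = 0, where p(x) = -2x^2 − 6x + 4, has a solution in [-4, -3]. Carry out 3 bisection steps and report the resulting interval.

[-3.625, -3.5]

m = -3.5, p(m) = 0.5 (+); new bracket [-4, -3.5]
m = -3.75, p(m) = -1.625 (−); new bracket [-3.75, -3.5]
m = -3.625, p(m) = -0.53125 (−); new bracket [-3.625, -3.5]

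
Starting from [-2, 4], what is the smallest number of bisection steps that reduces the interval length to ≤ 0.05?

7

Width after n steps is 6/2^n. Need 2^n ≥ 6/0.05 = 120.
2^6 = 64 < 120 ≤ 2^7 = 128, so n = 7.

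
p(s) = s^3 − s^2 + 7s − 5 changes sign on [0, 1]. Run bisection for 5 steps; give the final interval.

midpoint 0.5: p = -1.625 < 0 → [0.5, 1]
midpoint 0.75: p = 0.109375 > 0 → [0.5, 0.75]
midpoint 0.625: p = -0.771484 < 0 → [0.625, 0.75]
midpoint 0.6875: p = -0.3352 < 0 → [0.6875, 0.75]
midpoint 0.71875: p = -0.114 < 0 → [0.71875, 0.75]

[0.71875, 0.75]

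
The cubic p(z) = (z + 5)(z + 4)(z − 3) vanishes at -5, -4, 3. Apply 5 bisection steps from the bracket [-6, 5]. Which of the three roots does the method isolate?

p(-0.5) = -55.125 < 0, so the root lies in [-0.5, 5]
p(2.25) = -33.984375 < 0, so the root lies in [2.25, 5]
p(3.625) = 41.103516 > 0, so the root lies in [2.25, 3.625]
p(2.9375) = -3.4417 < 0, so the root lies in [2.9375, 3.625]
p(3.28125) = 16.9588 > 0, so the root lies in [2.9375, 3.28125]

3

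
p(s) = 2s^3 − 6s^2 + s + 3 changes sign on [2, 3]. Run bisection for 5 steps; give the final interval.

m = 2.5, p(m) = -0.75 (−); new bracket [2.5, 3]
m = 2.75, p(m) = 1.96875 (+); new bracket [2.5, 2.75]
m = 2.625, p(m) = 0.457031 (+); new bracket [2.5, 2.625]
m = 2.5625, p(m) = -0.1831 (−); new bracket [2.5625, 2.625]
m = 2.59375, p(m) = 0.1276 (+); new bracket [2.5625, 2.59375]

[2.5625, 2.59375]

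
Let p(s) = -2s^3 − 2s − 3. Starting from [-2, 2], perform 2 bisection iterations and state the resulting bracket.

[-1, 0]

s = 0 gives p = -3, negative; keep [-2, 0]
s = -1 gives p = 1, positive; keep [-1, 0]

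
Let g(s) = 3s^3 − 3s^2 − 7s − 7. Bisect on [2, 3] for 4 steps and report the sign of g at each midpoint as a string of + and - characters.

g(2.5) = 3.625 > 0, so the root lies in [2, 2.5]
g(2.25) = -3.765625 < 0, so the root lies in [2.25, 2.5]
g(2.375) = -0.357422 < 0, so the root lies in [2.375, 2.5]
g(2.4375) = 1.5598 > 0, so the root lies in [2.375, 2.4375]

+--+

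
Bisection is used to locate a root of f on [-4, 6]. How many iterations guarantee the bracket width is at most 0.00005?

18

Width after n steps is 10/2^n. Need 2^n ≥ 10/0.00005 = 200000.
2^17 = 131072 < 200000 ≤ 2^18 = 262144, so n = 18.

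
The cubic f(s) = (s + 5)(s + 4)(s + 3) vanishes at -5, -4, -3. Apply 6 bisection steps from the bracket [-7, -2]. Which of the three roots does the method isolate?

-5

s = -4.5 gives f = 0.375, positive; keep [-7, -4.5]
s = -5.75 gives f = -3.609375, negative; keep [-5.75, -4.5]
s = -5.125 gives f = -0.298828, negative; keep [-5.125, -4.5]
s = -4.8125 gives f = 0.2761, positive; keep [-5.125, -4.8125]
s = -4.96875 gives f = 0.0596, positive; keep [-5.125, -4.96875]
s = -5.046875 gives f = -0.1004, negative; keep [-5.046875, -4.96875]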